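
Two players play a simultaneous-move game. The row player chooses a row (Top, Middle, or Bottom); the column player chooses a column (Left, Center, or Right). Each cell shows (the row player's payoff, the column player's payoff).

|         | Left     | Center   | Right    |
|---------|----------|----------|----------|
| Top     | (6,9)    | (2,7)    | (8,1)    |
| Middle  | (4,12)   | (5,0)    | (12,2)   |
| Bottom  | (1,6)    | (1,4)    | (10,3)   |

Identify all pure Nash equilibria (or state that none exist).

Find each player's best response to every opponent strategy; NE are the intersections.
The row player's best responses — vs Left: Top (payoff 6); vs Center: Middle (payoff 5); vs Right: Middle (payoff 12).
The column player's best responses — vs Top: Left (payoff 9); vs Middle: Left (payoff 12); vs Bottom: Left (payoff 6).
The only mutual best response is (Top, Left); neither player gains by switching there.

(Top, Left)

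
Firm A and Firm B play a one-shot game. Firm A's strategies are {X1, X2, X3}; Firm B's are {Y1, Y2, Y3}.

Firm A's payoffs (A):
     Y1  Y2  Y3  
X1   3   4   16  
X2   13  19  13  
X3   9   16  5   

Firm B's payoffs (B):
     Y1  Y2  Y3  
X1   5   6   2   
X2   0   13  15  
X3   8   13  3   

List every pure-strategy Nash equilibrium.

A profile is a Nash equilibrium when each player is best-responding to the other.
Firm A's best responses — vs Y1: X2 (payoff 13); vs Y2: X2 (payoff 19); vs Y3: X1 (payoff 16).
Firm B's best responses — vs X1: Y2 (payoff 6); vs X2: Y3 (payoff 15); vs X3: Y2 (payoff 13).
No cell has both players best-responding. For instance, Firm A's best reply to Y1 is X2, but against X2 Firm B prefers Y3 over Y1.

None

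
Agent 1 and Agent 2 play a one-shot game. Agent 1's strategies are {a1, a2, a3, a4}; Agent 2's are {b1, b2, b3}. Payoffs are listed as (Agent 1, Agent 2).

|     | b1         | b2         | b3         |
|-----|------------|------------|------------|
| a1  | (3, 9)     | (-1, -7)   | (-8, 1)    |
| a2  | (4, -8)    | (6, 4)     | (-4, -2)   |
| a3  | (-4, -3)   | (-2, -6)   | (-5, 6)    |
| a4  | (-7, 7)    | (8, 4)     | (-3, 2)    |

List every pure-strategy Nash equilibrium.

There is no pure-strategy Nash equilibrium

Check mutual best responses: a cell is a NE iff neither player can gain by unilaterally deviating.
Agent 1's best responses — vs b1: a2 (payoff 4); vs b2: a4 (payoff 8); vs b3: a4 (payoff -3).
Agent 2's best responses — vs a1: b1 (payoff 9); vs a2: b2 (payoff 4); vs a3: b3 (payoff 6); vs a4: b1 (payoff 7).
No cell has both players best-responding. For instance, Agent 1's best reply to b3 is a4, but against a4 Agent 2 prefers b1 over b3.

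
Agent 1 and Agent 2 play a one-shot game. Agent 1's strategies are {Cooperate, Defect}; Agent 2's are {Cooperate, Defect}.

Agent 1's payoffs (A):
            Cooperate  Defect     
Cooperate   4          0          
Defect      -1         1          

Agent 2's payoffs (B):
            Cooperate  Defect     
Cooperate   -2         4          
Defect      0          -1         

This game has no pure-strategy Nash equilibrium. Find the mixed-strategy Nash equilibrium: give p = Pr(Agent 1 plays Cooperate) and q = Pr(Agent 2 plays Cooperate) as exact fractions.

Each player's mixing probability is pinned down by making the *other* player indifferent.
Agent 2 indifferent between Cooperate and Defect: p·(-2) + (1−p)·0 = p·4 + (1−p)·(-1) ⟹ 0 + (-2)p = (-1) + 5p ⟹ p = 1/7.
Agent 1 indifferent between Cooperate and Defect: q·4 + (1−q)·0 = q·(-1) + (1−q)·1 ⟹ 0 + 4q = 1 + (-2)q ⟹ q = 1/6.

p = 1/7, q = 1/6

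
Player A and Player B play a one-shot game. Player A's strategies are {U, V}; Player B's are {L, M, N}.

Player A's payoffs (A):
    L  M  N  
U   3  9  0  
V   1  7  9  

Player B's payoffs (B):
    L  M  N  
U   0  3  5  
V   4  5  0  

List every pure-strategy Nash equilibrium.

There is no pure-strategy Nash equilibrium

Find each player's best response to every opponent strategy; NE are the intersections.
Player A's best responses — vs L: U (payoff 3); vs M: U (payoff 9); vs N: V (payoff 9).
Player B's best responses — vs U: N (payoff 5); vs V: M (payoff 5).
No cell has both players best-responding. For instance, Player A's best reply to L is U, but against U Player B prefers N over L.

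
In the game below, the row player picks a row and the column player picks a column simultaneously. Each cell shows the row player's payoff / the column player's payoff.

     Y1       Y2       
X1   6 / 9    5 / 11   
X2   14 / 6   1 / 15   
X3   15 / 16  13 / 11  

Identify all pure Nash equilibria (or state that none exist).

A profile is a Nash equilibrium when each player is best-responding to the other.
The row player's best responses — vs Y1: X3 (payoff 15); vs Y2: X3 (payoff 13).
The column player's best responses — vs X1: Y2 (payoff 11); vs X2: Y2 (payoff 15); vs X3: Y1 (payoff 16).
The only mutual best response is (X3, Y1); neither player gains by switching there.

(X3, Y1)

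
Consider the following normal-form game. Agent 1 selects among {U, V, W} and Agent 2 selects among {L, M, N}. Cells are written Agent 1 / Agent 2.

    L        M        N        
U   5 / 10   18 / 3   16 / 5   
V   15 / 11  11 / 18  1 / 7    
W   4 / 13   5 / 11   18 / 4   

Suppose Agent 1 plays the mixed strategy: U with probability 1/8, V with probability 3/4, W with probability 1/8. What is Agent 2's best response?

Compute Agent 2's expected payoff from each pure strategy against the given mix.
L: (1/8)·10 + (3/4)·11 + (1/8)·13 = 89/8
M: (1/8)·3 + (3/4)·18 + (1/8)·11 = 61/4
N: (1/8)·5 + (3/4)·7 + (1/8)·4 = 51/8
Highest expected payoff is 61/4, from M.

M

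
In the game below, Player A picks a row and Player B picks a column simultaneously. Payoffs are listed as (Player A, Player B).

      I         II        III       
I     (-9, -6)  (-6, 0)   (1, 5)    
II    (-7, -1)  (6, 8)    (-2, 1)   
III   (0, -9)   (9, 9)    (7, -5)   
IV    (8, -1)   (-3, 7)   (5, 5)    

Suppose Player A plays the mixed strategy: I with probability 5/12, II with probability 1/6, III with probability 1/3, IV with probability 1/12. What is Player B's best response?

II

Player B's best reply maximizes expected payoff against the mix.
I: (5/12)·(-6) + (1/6)·(-1) + (1/3)·(-9) + (1/12)·(-1) = -23/4
II: (5/12)·0 + (1/6)·8 + (1/3)·9 + (1/12)·7 = 59/12
III: (5/12)·5 + (1/6)·1 + (1/3)·(-5) + (1/12)·5 = 1
Highest expected payoff is 59/12, from II.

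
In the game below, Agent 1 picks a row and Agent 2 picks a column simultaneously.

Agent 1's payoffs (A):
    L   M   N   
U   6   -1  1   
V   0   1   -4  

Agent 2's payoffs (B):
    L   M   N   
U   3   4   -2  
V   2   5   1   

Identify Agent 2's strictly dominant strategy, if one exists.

M

A strategy is strictly dominant if it gives Agent 2 a strictly higher payoff than every other strategy, against every choice by the opponent.
M strictly dominates: vs U: 4 > each of {3, -2}; vs V: 5 > each of {2, 1}.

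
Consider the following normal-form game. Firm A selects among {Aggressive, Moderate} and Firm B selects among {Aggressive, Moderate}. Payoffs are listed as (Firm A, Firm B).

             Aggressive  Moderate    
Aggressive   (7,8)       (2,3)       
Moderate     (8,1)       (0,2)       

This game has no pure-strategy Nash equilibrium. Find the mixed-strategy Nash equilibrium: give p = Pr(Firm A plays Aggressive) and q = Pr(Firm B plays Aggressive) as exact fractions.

p = 1/6, q = 2/3

Each player's mixing probability is pinned down by making the *other* player indifferent.
Firm B indifferent between Aggressive and Moderate: p·8 + (1−p)·1 = p·3 + (1−p)·2 ⟹ 1 + 7p = 2 + 1p ⟹ p = 1/6.
Firm A indifferent between Aggressive and Moderate: q·7 + (1−q)·2 = q·8 + (1−q)·0 ⟹ 2 + 5q = 0 + 8q ⟹ q = 2/3.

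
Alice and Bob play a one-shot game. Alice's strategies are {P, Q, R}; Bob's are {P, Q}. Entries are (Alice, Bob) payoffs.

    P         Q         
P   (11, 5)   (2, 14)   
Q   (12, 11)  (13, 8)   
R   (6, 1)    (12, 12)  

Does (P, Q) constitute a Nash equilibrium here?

Holding Bob at Q: Alice gets 2 from P but could get 13 by switching to Q. Alice has a profitable deviation.

No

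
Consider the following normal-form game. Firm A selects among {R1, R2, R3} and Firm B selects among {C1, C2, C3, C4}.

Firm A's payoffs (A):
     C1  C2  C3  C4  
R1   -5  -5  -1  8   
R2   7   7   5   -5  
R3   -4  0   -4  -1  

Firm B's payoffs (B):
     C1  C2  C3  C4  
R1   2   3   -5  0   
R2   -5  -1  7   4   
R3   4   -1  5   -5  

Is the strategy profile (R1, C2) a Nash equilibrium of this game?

No

Holding Firm B at C2: Firm A gets -5 from R1 but could get 7 by switching to R2. Firm A has a profitable deviation.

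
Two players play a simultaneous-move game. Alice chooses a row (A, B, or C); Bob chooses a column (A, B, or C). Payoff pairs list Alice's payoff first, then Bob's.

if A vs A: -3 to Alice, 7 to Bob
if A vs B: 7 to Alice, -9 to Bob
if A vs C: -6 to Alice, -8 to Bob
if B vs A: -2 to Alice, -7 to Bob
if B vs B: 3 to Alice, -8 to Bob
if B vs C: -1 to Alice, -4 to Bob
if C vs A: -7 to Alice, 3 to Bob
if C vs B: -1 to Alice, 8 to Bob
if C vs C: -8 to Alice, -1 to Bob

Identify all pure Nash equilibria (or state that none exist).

(B, C)

Check mutual best responses: a cell is a NE iff neither player can gain by unilaterally deviating.
Alice's best responses — vs A: B (payoff -2); vs B: A (payoff 7); vs C: B (payoff -1).
Bob's best responses — vs A: A (payoff 7); vs B: C (payoff -4); vs C: B (payoff 8).
The only mutual best response is (B, C); neither player gains by switching there.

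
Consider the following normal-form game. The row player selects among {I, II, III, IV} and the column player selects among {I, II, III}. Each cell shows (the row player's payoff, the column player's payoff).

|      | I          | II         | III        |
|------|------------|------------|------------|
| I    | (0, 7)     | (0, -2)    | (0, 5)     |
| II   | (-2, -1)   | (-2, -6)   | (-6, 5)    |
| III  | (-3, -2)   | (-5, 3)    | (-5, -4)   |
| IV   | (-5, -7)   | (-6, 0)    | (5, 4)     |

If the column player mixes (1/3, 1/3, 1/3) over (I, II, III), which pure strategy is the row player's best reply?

I

The row player's best reply maximizes expected payoff against the mix.
I: (1/3)·0 + (1/3)·0 + (1/3)·0 = 0
II: (1/3)·(-2) + (1/3)·(-2) + (1/3)·(-6) = -10/3
III: (1/3)·(-3) + (1/3)·(-5) + (1/3)·(-5) = -13/3
IV: (1/3)·(-5) + (1/3)·(-6) + (1/3)·5 = -2
Highest expected payoff is 0, from I.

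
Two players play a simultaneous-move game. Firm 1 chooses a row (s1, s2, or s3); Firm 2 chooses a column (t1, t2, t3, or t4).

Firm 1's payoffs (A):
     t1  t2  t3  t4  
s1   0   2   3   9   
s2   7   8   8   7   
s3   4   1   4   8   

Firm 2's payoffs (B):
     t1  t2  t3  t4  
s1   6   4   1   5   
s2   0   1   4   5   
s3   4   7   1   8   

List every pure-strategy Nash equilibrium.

None

A profile is a Nash equilibrium when each player is best-responding to the other.
Firm 1's best responses — vs t1: s2 (payoff 7); vs t2: s2 (payoff 8); vs t3: s2 (payoff 8); vs t4: s1 (payoff 9).
Firm 2's best responses — vs s1: t1 (payoff 6); vs s2: t4 (payoff 5); vs s3: t4 (payoff 8).
No cell has both players best-responding. For instance, Firm 1's best reply to t3 is s2, but against s2 Firm 2 prefers t4 over t3.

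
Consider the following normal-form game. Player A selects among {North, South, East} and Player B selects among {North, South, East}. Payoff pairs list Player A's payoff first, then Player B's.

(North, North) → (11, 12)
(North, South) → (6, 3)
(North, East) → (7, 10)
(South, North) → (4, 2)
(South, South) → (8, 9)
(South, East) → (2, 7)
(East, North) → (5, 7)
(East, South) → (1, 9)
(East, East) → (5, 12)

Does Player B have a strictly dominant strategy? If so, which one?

A strategy is strictly dominant if it gives Player B a strictly higher payoff than every other strategy, against every choice by the opponent.
North is not dominant: against South, South gives 9 > 2.
South is not dominant: against North, North gives 12 > 3.
East is not dominant: against North, North gives 12 > 10.
No single strategy is best against every opponent action.

No strictly dominant strategy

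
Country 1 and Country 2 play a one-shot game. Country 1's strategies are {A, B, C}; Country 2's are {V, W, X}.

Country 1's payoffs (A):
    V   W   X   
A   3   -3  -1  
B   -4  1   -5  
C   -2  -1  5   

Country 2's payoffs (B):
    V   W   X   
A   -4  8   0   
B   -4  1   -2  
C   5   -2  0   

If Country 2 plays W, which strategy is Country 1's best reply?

With Country 2 fixed at W, Country 1's payoffs are: A → -3, B → 1, C → -1.
The maximum is 1, achieved by B.

B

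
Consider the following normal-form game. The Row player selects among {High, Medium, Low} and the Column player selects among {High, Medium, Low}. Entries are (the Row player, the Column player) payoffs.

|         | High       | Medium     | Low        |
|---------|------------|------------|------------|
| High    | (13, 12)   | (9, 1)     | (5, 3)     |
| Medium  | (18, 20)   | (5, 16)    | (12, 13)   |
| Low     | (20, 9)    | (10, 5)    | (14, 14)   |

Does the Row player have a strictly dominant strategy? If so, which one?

Low

A strategy is strictly dominant if it gives the Row player a strictly higher payoff than every other strategy, against every choice by the opponent.
Low strictly dominates: vs High: 20 > each of {13, 18}; vs Medium: 10 > each of {9, 5}; vs Low: 14 > each of {5, 12}.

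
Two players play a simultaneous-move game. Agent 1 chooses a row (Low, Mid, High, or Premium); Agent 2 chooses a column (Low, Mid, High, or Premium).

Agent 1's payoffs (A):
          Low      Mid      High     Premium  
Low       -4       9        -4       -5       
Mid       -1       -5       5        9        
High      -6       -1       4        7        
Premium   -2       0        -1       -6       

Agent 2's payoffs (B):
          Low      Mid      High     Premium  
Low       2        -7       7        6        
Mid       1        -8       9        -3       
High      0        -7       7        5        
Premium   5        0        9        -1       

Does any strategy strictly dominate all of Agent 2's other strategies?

High

A strategy is strictly dominant if it gives Agent 2 a strictly higher payoff than every other strategy, against every choice by the opponent.
High strictly dominates: vs Low: 7 > each of {2, -7, 6}; vs Mid: 9 > each of {1, -8, -3}; vs High: 7 > each of {0, -7, 5}; vs Premium: 9 > each of {5, 0, -1}.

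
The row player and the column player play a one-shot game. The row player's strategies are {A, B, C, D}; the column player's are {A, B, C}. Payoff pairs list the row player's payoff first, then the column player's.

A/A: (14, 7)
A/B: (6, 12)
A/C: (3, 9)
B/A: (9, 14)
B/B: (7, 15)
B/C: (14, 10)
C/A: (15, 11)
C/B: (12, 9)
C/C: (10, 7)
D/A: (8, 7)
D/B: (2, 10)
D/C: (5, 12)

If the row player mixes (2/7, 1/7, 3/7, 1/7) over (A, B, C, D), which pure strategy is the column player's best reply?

B

The column player's best reply maximizes expected payoff against the mix.
A: (2/7)·7 + (1/7)·14 + (3/7)·11 + (1/7)·7 = 68/7
B: (2/7)·12 + (1/7)·15 + (3/7)·9 + (1/7)·10 = 76/7
C: (2/7)·9 + (1/7)·10 + (3/7)·7 + (1/7)·12 = 61/7
Highest expected payoff is 76/7, from B.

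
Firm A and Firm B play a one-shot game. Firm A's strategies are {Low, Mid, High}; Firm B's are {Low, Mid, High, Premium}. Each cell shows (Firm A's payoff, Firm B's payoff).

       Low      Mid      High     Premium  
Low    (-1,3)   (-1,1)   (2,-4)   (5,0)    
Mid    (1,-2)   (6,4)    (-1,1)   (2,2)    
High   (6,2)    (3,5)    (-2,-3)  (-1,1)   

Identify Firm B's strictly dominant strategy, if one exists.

No strictly dominant strategy

A strategy is strictly dominant if it gives Firm B a strictly higher payoff than every other strategy, against every choice by the opponent.
Low is not dominant: against Mid, Mid gives 4 > -2.
Mid is not dominant: against Low, Low gives 3 > 1.
High is not dominant: against Low, Low gives 3 > -4.
Premium is not dominant: against Low, Low gives 3 > 0.
No single strategy is best against every opponent action.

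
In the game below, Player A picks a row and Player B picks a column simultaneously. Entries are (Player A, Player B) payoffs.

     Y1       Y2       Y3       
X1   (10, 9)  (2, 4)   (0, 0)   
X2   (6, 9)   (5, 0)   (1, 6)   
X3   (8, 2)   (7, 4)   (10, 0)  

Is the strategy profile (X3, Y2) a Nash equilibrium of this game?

Holding Player B at Y2: Player A gets 7 from X3, versus 2 from X1, 5 from X2. No profitable deviation for Player A.
Holding Player A at X3: Player B gets 4 from Y2, versus 2 from Y1, 0 from Y3. No profitable deviation for Player B either.

Yes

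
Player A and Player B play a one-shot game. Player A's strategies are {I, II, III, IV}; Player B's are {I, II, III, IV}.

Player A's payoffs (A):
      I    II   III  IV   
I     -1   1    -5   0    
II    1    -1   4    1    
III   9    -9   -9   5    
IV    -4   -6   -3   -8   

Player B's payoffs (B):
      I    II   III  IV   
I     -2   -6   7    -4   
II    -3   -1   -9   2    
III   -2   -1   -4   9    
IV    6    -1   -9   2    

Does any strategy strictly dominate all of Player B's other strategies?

A strategy is strictly dominant if it gives Player B a strictly higher payoff than every other strategy, against every choice by the opponent.
I is not dominant: against I, III gives 7 > -2.
II is not dominant: against I, I gives -2 > -6.
III is not dominant: against II, I gives -3 > -9.
IV is not dominant: against I, I gives -2 > -4.
No single strategy is best against every opponent action.

None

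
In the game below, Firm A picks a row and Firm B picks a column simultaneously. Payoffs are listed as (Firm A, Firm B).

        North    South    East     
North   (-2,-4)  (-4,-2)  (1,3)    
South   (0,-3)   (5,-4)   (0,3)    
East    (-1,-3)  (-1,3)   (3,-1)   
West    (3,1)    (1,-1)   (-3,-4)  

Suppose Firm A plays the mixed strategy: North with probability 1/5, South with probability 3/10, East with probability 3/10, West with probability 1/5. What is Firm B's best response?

East

Compute Firm B's expected payoff from each pure strategy against the given mix.
North: (1/5)·(-4) + (3/10)·(-3) + (3/10)·(-3) + (1/5)·1 = -12/5
South: (1/5)·(-2) + (3/10)·(-4) + (3/10)·3 + (1/5)·(-1) = -9/10
East: (1/5)·3 + (3/10)·3 + (3/10)·(-1) + (1/5)·(-4) = 2/5
Highest expected payoff is 2/5, from East.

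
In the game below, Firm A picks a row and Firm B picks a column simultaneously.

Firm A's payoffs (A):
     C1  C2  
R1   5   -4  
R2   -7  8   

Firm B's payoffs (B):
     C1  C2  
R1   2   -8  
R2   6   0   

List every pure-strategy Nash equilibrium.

Find each player's best response to every opponent strategy; NE are the intersections.
Firm A's best responses — vs C1: R1 (payoff 5); vs C2: R2 (payoff 8).
Firm B's best responses — vs R1: C1 (payoff 2); vs R2: C1 (payoff 6).
The only mutual best response is (R1, C1); neither player gains by switching there.

(R1, C1)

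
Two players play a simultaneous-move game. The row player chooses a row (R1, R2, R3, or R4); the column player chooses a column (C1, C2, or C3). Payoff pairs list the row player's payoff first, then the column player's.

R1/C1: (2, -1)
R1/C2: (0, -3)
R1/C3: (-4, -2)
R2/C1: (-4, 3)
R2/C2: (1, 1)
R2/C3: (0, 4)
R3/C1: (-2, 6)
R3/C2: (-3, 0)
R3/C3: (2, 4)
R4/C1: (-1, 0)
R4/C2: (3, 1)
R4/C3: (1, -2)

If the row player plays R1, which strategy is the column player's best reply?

C1

With the row player fixed at R1, the column player's payoffs are: C1 → -1, C2 → -3, C3 → -2.
The maximum is -1, achieved by C1.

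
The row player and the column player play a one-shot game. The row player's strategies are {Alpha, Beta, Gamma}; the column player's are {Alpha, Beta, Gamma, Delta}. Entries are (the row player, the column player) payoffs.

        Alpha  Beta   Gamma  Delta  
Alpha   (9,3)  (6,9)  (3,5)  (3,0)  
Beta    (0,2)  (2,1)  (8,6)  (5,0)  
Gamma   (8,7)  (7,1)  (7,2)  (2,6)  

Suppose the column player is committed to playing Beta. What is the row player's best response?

Gamma

With the column player fixed at Beta, the row player's payoffs are: Alpha → 6, Beta → 2, Gamma → 7.
The maximum is 7, achieved by Gamma.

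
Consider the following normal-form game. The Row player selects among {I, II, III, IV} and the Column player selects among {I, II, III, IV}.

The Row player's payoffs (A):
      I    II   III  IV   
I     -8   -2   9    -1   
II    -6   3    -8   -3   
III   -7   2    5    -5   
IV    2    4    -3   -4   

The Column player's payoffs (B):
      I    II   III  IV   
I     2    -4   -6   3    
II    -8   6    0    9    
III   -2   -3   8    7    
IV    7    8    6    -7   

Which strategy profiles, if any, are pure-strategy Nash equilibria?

(I, IV) and (IV, II)

A profile is a Nash equilibrium when each player is best-responding to the other.
The Row player's best responses — vs I: IV (payoff 2); vs II: IV (payoff 4); vs III: I (payoff 9); vs IV: I (payoff -1).
The Column player's best responses — vs I: IV (payoff 3); vs II: IV (payoff 9); vs III: III (payoff 8); vs IV: II (payoff 8).
Mutual best responses occur at (I, IV) and (IV, II); at each, neither player gains by switching.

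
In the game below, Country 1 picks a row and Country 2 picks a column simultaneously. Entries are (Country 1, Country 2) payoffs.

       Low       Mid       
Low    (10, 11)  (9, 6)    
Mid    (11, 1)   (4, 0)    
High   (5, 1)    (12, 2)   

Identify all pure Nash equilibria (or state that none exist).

Find each player's best response to every opponent strategy; NE are the intersections.
Country 1's best responses — vs Low: Mid (payoff 11); vs Mid: High (payoff 12).
Country 2's best responses — vs Low: Low (payoff 11); vs Mid: Low (payoff 1); vs High: Mid (payoff 2).
Mutual best responses occur at (Mid, Low) and (High, Mid); at each, neither player gains by switching.

(Mid, Low) and (High, Mid)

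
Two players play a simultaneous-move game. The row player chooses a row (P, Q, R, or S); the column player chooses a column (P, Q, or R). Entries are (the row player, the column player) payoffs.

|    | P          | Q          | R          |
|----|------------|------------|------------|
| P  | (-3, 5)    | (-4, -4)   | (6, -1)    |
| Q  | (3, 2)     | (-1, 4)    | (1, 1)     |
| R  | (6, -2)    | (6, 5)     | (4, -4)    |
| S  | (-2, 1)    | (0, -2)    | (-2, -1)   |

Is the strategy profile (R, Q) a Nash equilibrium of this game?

Holding the column player at Q: the row player gets 6 from R, versus -4 from P, -1 from Q, 0 from S. No profitable deviation for the row player.
Holding the row player at R: the column player gets 5 from Q, versus -2 from P, -4 from R. No profitable deviation for the column player either.

Yes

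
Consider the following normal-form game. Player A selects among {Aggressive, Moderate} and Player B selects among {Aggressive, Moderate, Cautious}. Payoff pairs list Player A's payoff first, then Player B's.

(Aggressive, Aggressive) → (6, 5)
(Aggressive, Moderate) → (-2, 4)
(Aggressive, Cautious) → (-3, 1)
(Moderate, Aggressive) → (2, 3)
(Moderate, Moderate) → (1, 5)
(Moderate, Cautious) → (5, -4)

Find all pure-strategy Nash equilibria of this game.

(Aggressive, Aggressive) and (Moderate, Moderate)

Find each player's best response to every opponent strategy; NE are the intersections.
Player A's best responses — vs Aggressive: Aggressive (payoff 6); vs Moderate: Moderate (payoff 1); vs Cautious: Moderate (payoff 5).
Player B's best responses — vs Aggressive: Aggressive (payoff 5); vs Moderate: Moderate (payoff 5).
Mutual best responses occur at (Aggressive, Aggressive) and (Moderate, Moderate); at each, neither player gains by switching.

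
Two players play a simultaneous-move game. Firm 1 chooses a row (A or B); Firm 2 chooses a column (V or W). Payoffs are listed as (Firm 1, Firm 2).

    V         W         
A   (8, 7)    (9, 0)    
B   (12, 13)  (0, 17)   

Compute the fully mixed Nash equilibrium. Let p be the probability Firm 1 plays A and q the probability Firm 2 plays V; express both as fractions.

Each player's mixing probability is pinned down by making the *other* player indifferent.
Firm 2 indifferent between V and W: p·7 + (1−p)·13 = p·0 + (1−p)·17 ⟹ 13 + (-6)p = 17 + (-17)p ⟹ p = 4/11.
Firm 1 indifferent between A and B: q·8 + (1−q)·9 = q·12 + (1−q)·0 ⟹ 9 + (-1)q = 0 + 12q ⟹ q = 9/13.

p = 4/11, q = 9/13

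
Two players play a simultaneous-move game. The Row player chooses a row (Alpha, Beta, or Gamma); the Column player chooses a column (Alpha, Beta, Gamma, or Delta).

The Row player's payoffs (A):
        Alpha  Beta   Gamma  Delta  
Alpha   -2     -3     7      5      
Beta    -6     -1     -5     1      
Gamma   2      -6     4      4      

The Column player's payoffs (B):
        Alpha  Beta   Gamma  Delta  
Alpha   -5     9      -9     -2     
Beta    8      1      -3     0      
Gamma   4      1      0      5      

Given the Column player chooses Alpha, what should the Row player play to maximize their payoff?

Gamma

With the Column player fixed at Alpha, the Row player's payoffs are: Alpha → -2, Beta → -6, Gamma → 2.
The maximum is 2, achieved by Gamma.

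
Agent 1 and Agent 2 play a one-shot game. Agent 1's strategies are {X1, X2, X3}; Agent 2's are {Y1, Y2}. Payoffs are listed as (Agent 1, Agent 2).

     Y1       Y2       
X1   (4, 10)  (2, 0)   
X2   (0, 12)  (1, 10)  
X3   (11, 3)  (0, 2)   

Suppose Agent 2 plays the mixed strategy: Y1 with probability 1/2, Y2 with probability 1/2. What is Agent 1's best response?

X3

Agent 1's best reply maximizes expected payoff against the mix.
X1: (1/2)·4 + (1/2)·2 = 3
X2: (1/2)·0 + (1/2)·1 = 1/2
X3: (1/2)·11 + (1/2)·0 = 11/2
Highest expected payoff is 11/2, from X3.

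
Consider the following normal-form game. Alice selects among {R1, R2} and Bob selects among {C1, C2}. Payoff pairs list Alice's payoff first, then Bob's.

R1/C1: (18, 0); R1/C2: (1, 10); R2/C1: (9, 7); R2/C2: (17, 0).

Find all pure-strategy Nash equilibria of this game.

There is no pure-strategy Nash equilibrium

Check mutual best responses: a cell is a NE iff neither player can gain by unilaterally deviating.
Alice's best responses — vs C1: R1 (payoff 18); vs C2: R2 (payoff 17).
Bob's best responses — vs R1: C2 (payoff 10); vs R2: C1 (payoff 7).
No cell has both players best-responding. For instance, Alice's best reply to C1 is R1, but against R1 Bob prefers C2 over C1.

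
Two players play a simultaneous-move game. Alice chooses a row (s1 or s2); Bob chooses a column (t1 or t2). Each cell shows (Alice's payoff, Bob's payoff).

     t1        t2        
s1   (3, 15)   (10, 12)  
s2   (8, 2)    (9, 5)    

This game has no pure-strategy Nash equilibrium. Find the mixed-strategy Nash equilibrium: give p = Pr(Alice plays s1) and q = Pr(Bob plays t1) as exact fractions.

Each player's mixing probability is pinned down by making the *other* player indifferent.
Bob indifferent between t1 and t2: p·15 + (1−p)·2 = p·12 + (1−p)·5 ⟹ 2 + 13p = 5 + 7p ⟹ p = 1/2.
Alice indifferent between s1 and s2: q·3 + (1−q)·10 = q·8 + (1−q)·9 ⟹ 10 + (-7)q = 9 + (-1)q ⟹ q = 1/6.

p = 1/2, q = 1/6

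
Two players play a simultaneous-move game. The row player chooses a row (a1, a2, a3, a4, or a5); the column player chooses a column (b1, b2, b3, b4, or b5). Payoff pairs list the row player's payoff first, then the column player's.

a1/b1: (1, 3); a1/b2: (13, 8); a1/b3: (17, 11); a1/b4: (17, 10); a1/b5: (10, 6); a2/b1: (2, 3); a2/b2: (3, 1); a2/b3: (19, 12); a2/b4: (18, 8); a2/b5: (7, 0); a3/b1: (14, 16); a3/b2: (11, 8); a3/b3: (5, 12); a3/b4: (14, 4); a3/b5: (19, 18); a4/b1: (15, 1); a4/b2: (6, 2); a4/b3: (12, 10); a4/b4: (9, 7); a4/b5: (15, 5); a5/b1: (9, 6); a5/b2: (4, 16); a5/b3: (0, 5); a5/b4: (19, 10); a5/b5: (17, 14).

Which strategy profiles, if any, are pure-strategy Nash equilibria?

(a2, b3) and (a3, b5)

Check mutual best responses: a cell is a NE iff neither player can gain by unilaterally deviating.
The row player's best responses — vs b1: a4 (payoff 15); vs b2: a1 (payoff 13); vs b3: a2 (payoff 19); vs b4: a5 (payoff 19); vs b5: a3 (payoff 19).
The column player's best responses — vs a1: b3 (payoff 11); vs a2: b3 (payoff 12); vs a3: b5 (payoff 18); vs a4: b3 (payoff 10); vs a5: b2 (payoff 16).
Mutual best responses occur at (a2, b3) and (a3, b5); at each, neither player gains by switching.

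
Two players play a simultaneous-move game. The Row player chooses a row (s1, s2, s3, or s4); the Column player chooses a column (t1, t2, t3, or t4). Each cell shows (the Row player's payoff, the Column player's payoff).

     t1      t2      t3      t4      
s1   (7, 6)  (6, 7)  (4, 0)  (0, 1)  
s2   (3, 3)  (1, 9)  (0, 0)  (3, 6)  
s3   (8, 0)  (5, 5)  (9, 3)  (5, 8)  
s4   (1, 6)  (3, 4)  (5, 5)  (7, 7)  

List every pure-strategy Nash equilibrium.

(s1, t2) and (s4, t4)

A profile is a Nash equilibrium when each player is best-responding to the other.
The Row player's best responses — vs t1: s3 (payoff 8); vs t2: s1 (payoff 6); vs t3: s3 (payoff 9); vs t4: s4 (payoff 7).
The Column player's best responses — vs s1: t2 (payoff 7); vs s2: t2 (payoff 9); vs s3: t4 (payoff 8); vs s4: t4 (payoff 7).
Mutual best responses occur at (s1, t2) and (s4, t4); at each, neither player gains by switching.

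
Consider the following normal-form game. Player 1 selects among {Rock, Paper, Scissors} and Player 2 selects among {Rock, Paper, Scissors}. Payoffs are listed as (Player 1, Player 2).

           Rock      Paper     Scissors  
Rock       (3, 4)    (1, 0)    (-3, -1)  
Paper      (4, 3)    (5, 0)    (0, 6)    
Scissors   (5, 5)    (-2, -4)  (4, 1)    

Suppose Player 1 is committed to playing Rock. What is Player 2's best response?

With Player 1 fixed at Rock, Player 2's payoffs are: Rock → 4, Paper → 0, Scissors → -1.
The maximum is 4, achieved by Rock.

Rock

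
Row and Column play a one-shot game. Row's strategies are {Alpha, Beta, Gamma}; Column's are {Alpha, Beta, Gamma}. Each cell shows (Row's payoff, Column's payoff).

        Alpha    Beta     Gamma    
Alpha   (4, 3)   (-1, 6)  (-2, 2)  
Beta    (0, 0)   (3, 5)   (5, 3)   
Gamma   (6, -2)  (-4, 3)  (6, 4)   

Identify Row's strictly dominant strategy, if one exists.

Check whether one of Row's strategies beats all alternatives regardless of what the opponent does.
Alpha is not dominant: against Alpha, Gamma gives 6 > 4.
Beta is not dominant: against Alpha, Alpha gives 4 > 0.
Gamma is not dominant: against Beta, Alpha gives -1 > -4.
No single strategy is best against every opponent action.

No strictly dominant strategy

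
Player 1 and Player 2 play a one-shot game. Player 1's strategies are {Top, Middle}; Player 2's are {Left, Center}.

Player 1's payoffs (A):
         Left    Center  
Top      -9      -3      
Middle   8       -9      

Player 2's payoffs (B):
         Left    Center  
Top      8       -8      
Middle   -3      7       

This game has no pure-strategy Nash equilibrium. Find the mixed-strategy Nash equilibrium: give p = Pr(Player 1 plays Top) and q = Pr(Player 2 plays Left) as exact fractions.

p = 5/13, q = 6/23

Each player's mixing probability is pinned down by making the *other* player indifferent.
Player 2 indifferent between Left and Center: p·8 + (1−p)·(-3) = p·(-8) + (1−p)·7 ⟹ (-3) + 11p = 7 + (-15)p ⟹ p = 5/13.
Player 1 indifferent between Top and Middle: q·(-9) + (1−q)·(-3) = q·8 + (1−q)·(-9) ⟹ (-3) + (-6)q = (-9) + 17q ⟹ q = 6/23.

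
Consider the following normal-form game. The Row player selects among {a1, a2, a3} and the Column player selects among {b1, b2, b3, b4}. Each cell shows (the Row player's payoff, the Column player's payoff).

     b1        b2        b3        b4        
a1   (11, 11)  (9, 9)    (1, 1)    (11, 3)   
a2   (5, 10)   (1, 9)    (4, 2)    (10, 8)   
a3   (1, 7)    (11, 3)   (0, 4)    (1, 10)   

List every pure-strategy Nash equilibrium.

(a1, b1)

A profile is a Nash equilibrium when each player is best-responding to the other.
The Row player's best responses — vs b1: a1 (payoff 11); vs b2: a3 (payoff 11); vs b3: a2 (payoff 4); vs b4: a1 (payoff 11).
The Column player's best responses — vs a1: b1 (payoff 11); vs a2: b1 (payoff 10); vs a3: b4 (payoff 10).
The only mutual best response is (a1, b1); neither player gains by switching there.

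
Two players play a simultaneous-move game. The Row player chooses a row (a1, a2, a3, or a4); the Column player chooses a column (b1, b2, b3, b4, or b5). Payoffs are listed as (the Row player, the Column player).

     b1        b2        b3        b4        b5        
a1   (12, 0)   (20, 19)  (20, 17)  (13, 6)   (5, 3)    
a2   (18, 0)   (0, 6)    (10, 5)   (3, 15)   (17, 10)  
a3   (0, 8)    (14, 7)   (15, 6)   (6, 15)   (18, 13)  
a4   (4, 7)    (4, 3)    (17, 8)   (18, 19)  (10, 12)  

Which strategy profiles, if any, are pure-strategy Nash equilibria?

A profile is a Nash equilibrium when each player is best-responding to the other.
The Row player's best responses — vs b1: a2 (payoff 18); vs b2: a1 (payoff 20); vs b3: a1 (payoff 20); vs b4: a4 (payoff 18); vs b5: a3 (payoff 18).
The Column player's best responses — vs a1: b2 (payoff 19); vs a2: b4 (payoff 15); vs a3: b4 (payoff 15); vs a4: b4 (payoff 19).
Mutual best responses occur at (a1, b2) and (a4, b4); at each, neither player gains by switching.

(a1, b2) and (a4, b4)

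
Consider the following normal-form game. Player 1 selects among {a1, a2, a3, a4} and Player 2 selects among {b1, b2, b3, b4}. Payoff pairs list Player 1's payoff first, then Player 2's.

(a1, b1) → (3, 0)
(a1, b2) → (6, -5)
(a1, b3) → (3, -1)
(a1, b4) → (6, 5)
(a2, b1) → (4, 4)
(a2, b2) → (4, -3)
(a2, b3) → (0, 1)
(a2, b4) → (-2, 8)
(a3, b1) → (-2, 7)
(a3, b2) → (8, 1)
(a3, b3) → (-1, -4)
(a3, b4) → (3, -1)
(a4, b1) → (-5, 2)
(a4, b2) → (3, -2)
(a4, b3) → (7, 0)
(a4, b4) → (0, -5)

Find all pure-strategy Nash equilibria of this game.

Find each player's best response to every opponent strategy; NE are the intersections.
Player 1's best responses — vs b1: a2 (payoff 4); vs b2: a3 (payoff 8); vs b3: a4 (payoff 7); vs b4: a1 (payoff 6).
Player 2's best responses — vs a1: b4 (payoff 5); vs a2: b4 (payoff 8); vs a3: b1 (payoff 7); vs a4: b1 (payoff 2).
The only mutual best response is (a1, b4); neither player gains by switching there.

(a1, b4)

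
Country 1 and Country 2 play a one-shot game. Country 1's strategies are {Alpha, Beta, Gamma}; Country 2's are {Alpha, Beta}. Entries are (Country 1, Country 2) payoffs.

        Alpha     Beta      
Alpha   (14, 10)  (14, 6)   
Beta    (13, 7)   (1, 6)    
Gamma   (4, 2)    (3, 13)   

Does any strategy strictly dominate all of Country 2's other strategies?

No strictly dominant strategy

A strategy is strictly dominant if it gives Country 2 a strictly higher payoff than every other strategy, against every choice by the opponent.
Alpha is not dominant: against Gamma, Beta gives 13 > 2.
Beta is not dominant: against Alpha, Alpha gives 10 > 6.
No single strategy is best against every opponent action.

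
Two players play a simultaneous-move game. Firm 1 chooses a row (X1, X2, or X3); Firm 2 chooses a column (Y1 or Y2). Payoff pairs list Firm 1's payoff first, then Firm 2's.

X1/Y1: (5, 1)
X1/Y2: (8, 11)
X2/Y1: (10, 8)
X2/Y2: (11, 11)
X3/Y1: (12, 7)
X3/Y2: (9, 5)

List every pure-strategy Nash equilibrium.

(X2, Y2) and (X3, Y1)

A profile is a Nash equilibrium when each player is best-responding to the other.
Firm 1's best responses — vs Y1: X3 (payoff 12); vs Y2: X2 (payoff 11).
Firm 2's best responses — vs X1: Y2 (payoff 11); vs X2: Y2 (payoff 11); vs X3: Y1 (payoff 7).
Mutual best responses occur at (X2, Y2) and (X3, Y1); at each, neither player gains by switching.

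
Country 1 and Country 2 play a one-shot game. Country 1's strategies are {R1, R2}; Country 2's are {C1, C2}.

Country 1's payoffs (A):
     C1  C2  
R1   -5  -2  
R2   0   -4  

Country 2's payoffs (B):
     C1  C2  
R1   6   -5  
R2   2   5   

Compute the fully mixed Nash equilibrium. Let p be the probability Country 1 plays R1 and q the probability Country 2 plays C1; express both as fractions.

In a mixed NE each player is indifferent between their pure strategies, so the opponent's mix sets the indifference.
Country 2 indifferent between C1 and C2: p·6 + (1−p)·2 = p·(-5) + (1−p)·5 ⟹ 2 + 4p = 5 + (-10)p ⟹ p = 3/14.
Country 1 indifferent between R1 and R2: q·(-5) + (1−q)·(-2) = q·0 + (1−q)·(-4) ⟹ (-2) + (-3)q = (-4) + 4q ⟹ q = 2/7.

p = 3/14, q = 2/7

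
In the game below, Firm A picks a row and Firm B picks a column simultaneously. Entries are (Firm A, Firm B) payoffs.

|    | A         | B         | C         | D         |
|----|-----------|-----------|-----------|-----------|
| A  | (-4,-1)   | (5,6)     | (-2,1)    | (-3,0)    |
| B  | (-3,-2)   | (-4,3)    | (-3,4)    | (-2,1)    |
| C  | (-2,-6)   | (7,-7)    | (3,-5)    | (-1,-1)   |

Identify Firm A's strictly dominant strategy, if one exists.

A strategy is strictly dominant if it gives Firm A a strictly higher payoff than every other strategy, against every choice by the opponent.
C strictly dominates: vs A: -2 > each of {-4, -3}; vs B: 7 > each of {5, -4}; vs C: 3 > each of {-2, -3}; vs D: -1 > each of {-3, -2}.

C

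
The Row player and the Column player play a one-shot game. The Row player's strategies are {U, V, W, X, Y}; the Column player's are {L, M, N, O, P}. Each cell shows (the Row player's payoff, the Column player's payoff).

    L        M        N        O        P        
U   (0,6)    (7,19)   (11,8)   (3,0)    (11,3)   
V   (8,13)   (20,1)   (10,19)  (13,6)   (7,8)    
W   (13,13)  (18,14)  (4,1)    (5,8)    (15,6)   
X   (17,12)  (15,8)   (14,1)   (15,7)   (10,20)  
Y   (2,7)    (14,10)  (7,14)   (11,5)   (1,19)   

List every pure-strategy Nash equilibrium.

Check mutual best responses: a cell is a NE iff neither player can gain by unilaterally deviating.
The Row player's best responses — vs L: X (payoff 17); vs M: V (payoff 20); vs N: X (payoff 14); vs O: X (payoff 15); vs P: W (payoff 15).
The Column player's best responses — vs U: M (payoff 19); vs V: N (payoff 19); vs W: M (payoff 14); vs X: P (payoff 20); vs Y: P (payoff 19).
No cell has both players best-responding. For instance, the Row player's best reply to L is X, but against X the Column player prefers P over L.

No pure-strategy Nash equilibrium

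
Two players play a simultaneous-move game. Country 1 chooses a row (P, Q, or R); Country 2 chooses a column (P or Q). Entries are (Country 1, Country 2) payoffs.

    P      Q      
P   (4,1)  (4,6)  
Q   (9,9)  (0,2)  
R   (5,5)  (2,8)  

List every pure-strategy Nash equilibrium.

(P, Q) and (Q, P)

A profile is a Nash equilibrium when each player is best-responding to the other.
Country 1's best responses — vs P: Q (payoff 9); vs Q: P (payoff 4).
Country 2's best responses — vs P: Q (payoff 6); vs Q: P (payoff 9); vs R: Q (payoff 8).
Mutual best responses occur at (P, Q) and (Q, P); at each, neither player gains by switching.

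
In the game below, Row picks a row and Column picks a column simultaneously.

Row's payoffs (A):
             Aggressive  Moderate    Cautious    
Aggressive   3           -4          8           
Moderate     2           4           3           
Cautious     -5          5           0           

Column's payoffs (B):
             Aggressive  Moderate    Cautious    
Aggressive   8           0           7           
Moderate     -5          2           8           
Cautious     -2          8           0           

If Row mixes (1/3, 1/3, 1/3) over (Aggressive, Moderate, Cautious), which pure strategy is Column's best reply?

Column's best reply maximizes expected payoff against the mix.
Aggressive: (1/3)·8 + (1/3)·(-5) + (1/3)·(-2) = 1/3
Moderate: (1/3)·0 + (1/3)·2 + (1/3)·8 = 10/3
Cautious: (1/3)·7 + (1/3)·8 + (1/3)·0 = 5
Highest expected payoff is 5, from Cautious.

Cautious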